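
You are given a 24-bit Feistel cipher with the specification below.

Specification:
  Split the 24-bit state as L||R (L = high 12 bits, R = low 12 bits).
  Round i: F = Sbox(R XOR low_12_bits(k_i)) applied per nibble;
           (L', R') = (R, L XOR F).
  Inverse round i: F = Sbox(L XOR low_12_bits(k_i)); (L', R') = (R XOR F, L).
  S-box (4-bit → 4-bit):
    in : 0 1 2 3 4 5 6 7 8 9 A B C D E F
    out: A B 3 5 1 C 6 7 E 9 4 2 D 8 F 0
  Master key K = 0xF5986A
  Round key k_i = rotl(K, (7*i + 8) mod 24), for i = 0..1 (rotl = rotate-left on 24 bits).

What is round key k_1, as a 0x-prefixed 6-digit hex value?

0x357ACC

K = 0xF5986A
k_0 = rotl(K, (7*0+8) mod 24) = rotl(K, 8) = 0x986AF5
k_1 = rotl(K, (7*1+8) mod 24) = rotl(K, 15) = 0x357ACC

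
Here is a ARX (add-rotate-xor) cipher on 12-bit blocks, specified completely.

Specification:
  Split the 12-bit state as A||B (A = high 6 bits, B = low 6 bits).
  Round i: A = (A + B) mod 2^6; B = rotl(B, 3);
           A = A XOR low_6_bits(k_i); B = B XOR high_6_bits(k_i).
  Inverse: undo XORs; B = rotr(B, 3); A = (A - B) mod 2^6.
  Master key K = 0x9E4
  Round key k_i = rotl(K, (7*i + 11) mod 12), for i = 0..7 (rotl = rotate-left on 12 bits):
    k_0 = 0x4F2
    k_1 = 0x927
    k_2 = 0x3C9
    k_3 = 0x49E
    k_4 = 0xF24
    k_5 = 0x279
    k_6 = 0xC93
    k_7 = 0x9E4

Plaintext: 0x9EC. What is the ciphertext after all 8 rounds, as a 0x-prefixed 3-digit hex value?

s_0 = plaintext = 0x9EC
s_1 = Round(s_0, k_0) = 0x876
s_2 = Round(s_1, k_1) = 0xC12
s_3 = Round(s_2, k_2) = 0x2DD
s_4 = Round(s_3, k_3) = 0xDB9
s_5 = Round(s_4, k_4) = 0x2F3
s_6 = Round(s_5, k_5) = 0x1D7
s_7 = Round(s_6, k_6) = 0x348
s_8 = Round(s_7, k_7) = 0xC66

0xC66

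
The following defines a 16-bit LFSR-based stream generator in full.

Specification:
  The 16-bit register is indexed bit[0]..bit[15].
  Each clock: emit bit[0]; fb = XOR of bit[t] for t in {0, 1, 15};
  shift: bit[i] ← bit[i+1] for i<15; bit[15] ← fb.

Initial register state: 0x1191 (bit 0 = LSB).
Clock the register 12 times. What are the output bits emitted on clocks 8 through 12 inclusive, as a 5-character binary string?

11000

reg_0 = 0x1191
clock 1: out=1, reg = 0x88C8
clock 2: out=0, reg = 0xC464
clock 3: out=0, reg = 0xE232
clock 4: out=0, reg = 0x7119
clock 5: out=1, reg = 0xB88C
clock 6: out=0, reg = 0xDC46
clock 7: out=0, reg = 0x6E23
clock 8: out=1, reg = 0x3711
clock 9: out=1, reg = 0x9B88
clock 10: out=0, reg = 0xCDC4
clock 11: out=0, reg = 0xE6E2
clock 12: out=0, reg = 0x7371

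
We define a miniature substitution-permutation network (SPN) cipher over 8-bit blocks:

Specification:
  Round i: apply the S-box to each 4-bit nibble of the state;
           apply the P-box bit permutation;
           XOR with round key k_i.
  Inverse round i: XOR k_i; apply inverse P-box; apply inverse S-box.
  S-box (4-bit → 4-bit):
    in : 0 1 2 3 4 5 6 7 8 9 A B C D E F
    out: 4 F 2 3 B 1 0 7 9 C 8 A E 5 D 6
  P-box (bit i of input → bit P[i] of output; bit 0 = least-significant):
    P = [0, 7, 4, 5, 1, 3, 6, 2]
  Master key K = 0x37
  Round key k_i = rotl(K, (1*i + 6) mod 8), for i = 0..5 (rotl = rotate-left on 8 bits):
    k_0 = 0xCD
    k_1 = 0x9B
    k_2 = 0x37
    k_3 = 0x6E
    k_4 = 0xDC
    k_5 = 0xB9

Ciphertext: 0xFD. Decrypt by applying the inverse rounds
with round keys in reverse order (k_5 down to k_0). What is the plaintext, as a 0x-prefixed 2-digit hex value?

0xC5

s_0 = ciphertext = 0xFD
s_1 = InvRound(s_0, k_5) = 0x96
s_2 = InvRound(s_1, k_4) = 0x76
s_3 = InvRound(s_2, k_3) = 0x20
s_4 = InvRound(s_3, k_2) = 0x8D
s_5 = InvRound(s_4, k_1) = 0x80
s_6 = InvRound(s_5, k_0) = 0xC5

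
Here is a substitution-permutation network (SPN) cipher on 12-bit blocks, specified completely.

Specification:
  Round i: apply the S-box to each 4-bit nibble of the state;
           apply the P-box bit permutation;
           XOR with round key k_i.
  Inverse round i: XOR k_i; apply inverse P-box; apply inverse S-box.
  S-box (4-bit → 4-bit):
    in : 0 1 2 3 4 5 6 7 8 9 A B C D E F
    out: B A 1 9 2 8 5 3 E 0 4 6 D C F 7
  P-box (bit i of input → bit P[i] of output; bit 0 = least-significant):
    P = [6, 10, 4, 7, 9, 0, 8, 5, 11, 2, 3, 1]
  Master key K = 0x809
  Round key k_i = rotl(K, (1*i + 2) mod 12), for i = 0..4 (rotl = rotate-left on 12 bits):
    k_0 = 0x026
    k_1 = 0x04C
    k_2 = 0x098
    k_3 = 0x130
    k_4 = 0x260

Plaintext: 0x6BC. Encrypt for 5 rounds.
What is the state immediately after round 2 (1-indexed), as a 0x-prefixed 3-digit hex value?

0x71D

s_0 = plaintext = 0x6BC
s_1 = Round(s_0, k_0) = 0x9FF
s_2 = Round(s_1, k_1) = 0x71D
s_3 = Round(s_2, k_2) = 0x82D
s_4 = Round(s_3, k_3) = 0x3AE
s_5 = Round(s_4, k_4) = 0xFB2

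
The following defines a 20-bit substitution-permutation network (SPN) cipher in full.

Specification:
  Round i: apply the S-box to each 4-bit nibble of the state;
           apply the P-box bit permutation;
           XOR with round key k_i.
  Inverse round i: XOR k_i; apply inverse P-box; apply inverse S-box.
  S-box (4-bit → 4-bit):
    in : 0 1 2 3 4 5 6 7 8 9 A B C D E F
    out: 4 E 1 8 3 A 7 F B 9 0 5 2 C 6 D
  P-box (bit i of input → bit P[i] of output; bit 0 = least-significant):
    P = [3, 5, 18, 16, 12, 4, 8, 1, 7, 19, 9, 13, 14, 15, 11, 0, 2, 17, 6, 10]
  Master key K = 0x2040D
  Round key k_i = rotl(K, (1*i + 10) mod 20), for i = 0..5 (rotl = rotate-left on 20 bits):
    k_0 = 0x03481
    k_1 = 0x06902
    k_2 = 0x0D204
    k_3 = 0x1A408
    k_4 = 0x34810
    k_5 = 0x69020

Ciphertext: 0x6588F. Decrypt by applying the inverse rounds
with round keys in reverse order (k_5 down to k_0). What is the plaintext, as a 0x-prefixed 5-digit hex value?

0xAD4D0

s_0 = ciphertext = 0x6588F
s_1 = InvRound(s_0, k_5) = 0x27234
s_2 = InvRound(s_1, k_4) = 0x20D25
s_3 = InvRound(s_2, k_3) = 0x41308
s_4 = InvRound(s_3, k_2) = 0x24A0B
s_5 = InvRound(s_4, k_1) = 0xC3D02
s_6 = InvRound(s_5, k_0) = 0xAD4D0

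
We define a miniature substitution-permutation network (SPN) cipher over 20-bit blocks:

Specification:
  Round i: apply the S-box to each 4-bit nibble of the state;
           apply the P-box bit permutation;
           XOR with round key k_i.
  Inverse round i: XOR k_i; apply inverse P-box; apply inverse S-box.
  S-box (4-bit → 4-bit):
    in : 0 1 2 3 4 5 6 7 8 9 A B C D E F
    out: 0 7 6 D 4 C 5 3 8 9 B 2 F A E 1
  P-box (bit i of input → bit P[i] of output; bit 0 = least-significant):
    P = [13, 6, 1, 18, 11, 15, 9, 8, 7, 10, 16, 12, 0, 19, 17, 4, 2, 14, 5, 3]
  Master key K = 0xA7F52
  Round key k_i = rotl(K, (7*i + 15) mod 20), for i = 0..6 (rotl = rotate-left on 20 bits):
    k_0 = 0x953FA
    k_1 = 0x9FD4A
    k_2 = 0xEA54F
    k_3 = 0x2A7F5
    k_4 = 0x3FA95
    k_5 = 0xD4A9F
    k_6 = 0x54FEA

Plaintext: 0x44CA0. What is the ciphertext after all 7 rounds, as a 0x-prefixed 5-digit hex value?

0x33518

s_0 = plaintext = 0x44CA0
s_1 = Round(s_0, k_0) = 0xACE5A
s_2 = Round(s_1, k_1) = 0x68A17
s_3 = Round(s_2, k_2) = 0xE1BBB
s_4 = Round(s_3, k_3) = 0x8639C
s_5 = Round(s_4, k_4) = 0x4C35E
s_6 = Round(s_5, k_5) = 0x2596C
s_7 = Round(s_6, k_6) = 0x33518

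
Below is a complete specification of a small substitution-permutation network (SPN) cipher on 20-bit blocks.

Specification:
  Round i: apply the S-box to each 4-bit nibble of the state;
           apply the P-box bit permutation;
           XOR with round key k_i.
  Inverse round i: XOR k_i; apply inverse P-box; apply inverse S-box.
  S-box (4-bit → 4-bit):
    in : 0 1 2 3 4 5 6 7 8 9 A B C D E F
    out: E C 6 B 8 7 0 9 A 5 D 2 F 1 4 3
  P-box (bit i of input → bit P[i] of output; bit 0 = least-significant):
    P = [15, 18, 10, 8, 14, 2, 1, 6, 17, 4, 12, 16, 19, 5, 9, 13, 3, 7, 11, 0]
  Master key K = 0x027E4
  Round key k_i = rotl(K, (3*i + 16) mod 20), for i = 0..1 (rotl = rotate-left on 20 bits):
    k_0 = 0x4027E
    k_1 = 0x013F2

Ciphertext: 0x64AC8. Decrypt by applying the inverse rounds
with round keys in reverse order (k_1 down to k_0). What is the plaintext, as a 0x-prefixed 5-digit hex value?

0xBC10C

s_0 = ciphertext = 0x64AC8
s_1 = InvRound(s_0, k_1) = 0x9B598
s_2 = InvRound(s_1, k_0) = 0xBC10C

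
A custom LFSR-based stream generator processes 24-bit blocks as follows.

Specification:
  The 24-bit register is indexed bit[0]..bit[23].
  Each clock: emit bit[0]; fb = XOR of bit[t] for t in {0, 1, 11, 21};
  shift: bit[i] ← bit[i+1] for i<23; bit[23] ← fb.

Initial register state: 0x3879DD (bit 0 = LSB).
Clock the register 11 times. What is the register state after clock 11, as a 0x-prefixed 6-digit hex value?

reg_0 = 0x3879DD
clock 1: out=1, reg = 0x9C3CEE
clock 2: out=0, reg = 0x4E1E77
clock 3: out=1, reg = 0xA70F3B
clock 4: out=1, reg = 0x53879D
clock 5: out=1, reg = 0xA9C3CE
clock 6: out=0, reg = 0x54E1E7
clock 7: out=1, reg = 0x2A70F3
clock 8: out=1, reg = 0x953879
clock 9: out=1, reg = 0x4A9C3C
clock 10: out=0, reg = 0xA54E1E
clock 11: out=0, reg = 0xD2A70F

0xD2A70F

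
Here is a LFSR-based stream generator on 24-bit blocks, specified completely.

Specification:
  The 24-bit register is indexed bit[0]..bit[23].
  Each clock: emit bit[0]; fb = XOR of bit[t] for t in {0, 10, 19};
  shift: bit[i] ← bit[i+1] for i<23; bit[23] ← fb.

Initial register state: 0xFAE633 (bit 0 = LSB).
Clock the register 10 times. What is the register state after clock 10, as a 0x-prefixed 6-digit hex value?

reg_0 = 0xFAE633
clock 1: out=1, reg = 0xFD7319
clock 2: out=1, reg = 0x7EB98C
clock 3: out=0, reg = 0xBF5CC6
clock 4: out=0, reg = 0x5FAE63
clock 5: out=1, reg = 0xAFD731
clock 6: out=1, reg = 0xD7EB98
clock 7: out=0, reg = 0x6BF5CC
clock 8: out=0, reg = 0x35FAE6
clock 9: out=0, reg = 0x1AFD73
clock 10: out=1, reg = 0x8D7EB9

0x8D7EB9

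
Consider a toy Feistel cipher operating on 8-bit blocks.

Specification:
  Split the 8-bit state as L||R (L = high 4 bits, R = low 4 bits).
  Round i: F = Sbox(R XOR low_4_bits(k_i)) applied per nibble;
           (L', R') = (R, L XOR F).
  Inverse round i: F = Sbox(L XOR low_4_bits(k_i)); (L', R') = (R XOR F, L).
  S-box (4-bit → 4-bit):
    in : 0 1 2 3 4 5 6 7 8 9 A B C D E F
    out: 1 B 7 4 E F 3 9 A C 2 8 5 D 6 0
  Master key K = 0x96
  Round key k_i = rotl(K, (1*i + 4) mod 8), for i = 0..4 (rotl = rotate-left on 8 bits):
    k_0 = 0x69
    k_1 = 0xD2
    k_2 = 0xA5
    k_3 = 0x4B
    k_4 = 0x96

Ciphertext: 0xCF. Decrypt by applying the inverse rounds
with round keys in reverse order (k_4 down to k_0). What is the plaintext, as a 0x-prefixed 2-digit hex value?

s_0 = ciphertext = 0xCF
s_1 = InvRound(s_0, k_4) = 0xDC
s_2 = InvRound(s_1, k_3) = 0xFD
s_3 = InvRound(s_2, k_2) = 0xFF
s_4 = InvRound(s_3, k_1) = 0x2F
s_5 = InvRound(s_4, k_0) = 0x72

0x72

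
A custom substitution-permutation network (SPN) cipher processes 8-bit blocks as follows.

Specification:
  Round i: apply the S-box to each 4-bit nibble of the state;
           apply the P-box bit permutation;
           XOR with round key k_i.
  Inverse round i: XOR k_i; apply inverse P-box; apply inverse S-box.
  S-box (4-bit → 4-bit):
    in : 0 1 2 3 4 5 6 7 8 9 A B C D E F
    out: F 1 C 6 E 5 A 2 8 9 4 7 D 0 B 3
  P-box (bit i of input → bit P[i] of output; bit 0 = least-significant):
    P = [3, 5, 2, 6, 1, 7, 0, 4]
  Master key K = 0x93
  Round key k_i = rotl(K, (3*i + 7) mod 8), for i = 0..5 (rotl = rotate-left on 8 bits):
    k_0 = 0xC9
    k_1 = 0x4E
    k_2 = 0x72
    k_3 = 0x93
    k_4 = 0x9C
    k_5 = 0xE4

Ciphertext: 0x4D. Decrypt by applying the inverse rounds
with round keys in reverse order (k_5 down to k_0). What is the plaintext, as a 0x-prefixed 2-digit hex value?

0xB4

s_0 = ciphertext = 0x4D
s_1 = InvRound(s_0, k_5) = 0x3F
s_2 = InvRound(s_1, k_4) = 0xB7
s_3 = InvRound(s_2, k_3) = 0xD3
s_4 = InvRound(s_3, k_2) = 0x37
s_5 = InvRound(s_4, k_1) = 0x2E
s_6 = InvRound(s_5, k_0) = 0xB4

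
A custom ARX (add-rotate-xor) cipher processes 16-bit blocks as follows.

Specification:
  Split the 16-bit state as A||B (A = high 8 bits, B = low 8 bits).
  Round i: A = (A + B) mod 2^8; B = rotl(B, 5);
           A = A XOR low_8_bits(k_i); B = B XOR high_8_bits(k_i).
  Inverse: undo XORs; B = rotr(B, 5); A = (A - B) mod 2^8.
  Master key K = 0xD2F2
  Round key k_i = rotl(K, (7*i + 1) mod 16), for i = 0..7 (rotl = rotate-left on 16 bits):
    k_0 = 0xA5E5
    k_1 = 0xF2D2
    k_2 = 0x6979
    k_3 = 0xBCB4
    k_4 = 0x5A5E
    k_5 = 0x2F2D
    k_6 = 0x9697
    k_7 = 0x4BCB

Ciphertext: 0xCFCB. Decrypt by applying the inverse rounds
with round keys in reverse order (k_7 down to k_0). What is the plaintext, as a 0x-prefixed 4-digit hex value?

s_0 = ciphertext = 0xCFCB
s_1 = InvRound(s_0, k_7) = 0x0004
s_2 = InvRound(s_1, k_6) = 0x0394
s_3 = InvRound(s_2, k_5) = 0x51DD
s_4 = InvRound(s_3, k_4) = 0xD33C
s_5 = InvRound(s_4, k_3) = 0x6304
s_6 = InvRound(s_5, k_2) = 0xAF6B
s_7 = InvRound(s_6, k_1) = 0xB1CC
s_8 = InvRound(s_7, k_0) = 0x094B

0x094B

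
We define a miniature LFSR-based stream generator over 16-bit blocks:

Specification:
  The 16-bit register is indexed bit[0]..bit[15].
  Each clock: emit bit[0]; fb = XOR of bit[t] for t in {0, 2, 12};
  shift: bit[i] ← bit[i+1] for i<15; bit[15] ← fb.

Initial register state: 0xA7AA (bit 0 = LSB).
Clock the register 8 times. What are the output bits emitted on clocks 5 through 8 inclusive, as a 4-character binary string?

0101

reg_0 = 0xA7AA
clock 1: out=0, reg = 0x53D5
clock 2: out=1, reg = 0xA9EA
clock 3: out=0, reg = 0x54F5
clock 4: out=1, reg = 0xAA7A
clock 5: out=0, reg = 0x553D
clock 6: out=1, reg = 0xAA9E
clock 7: out=0, reg = 0xD54F
clock 8: out=1, reg = 0xEAA7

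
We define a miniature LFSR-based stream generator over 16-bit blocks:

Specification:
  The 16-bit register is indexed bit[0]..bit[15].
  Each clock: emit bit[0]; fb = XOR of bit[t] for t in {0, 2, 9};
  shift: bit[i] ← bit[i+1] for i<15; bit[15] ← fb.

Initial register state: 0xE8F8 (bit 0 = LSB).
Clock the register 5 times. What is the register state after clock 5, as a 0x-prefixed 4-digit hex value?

reg_0 = 0xE8F8
clock 1: out=0, reg = 0x747C
clock 2: out=0, reg = 0xBA3E
clock 3: out=0, reg = 0x5D1F
clock 4: out=1, reg = 0x2E8F
clock 5: out=1, reg = 0x9747

0x9747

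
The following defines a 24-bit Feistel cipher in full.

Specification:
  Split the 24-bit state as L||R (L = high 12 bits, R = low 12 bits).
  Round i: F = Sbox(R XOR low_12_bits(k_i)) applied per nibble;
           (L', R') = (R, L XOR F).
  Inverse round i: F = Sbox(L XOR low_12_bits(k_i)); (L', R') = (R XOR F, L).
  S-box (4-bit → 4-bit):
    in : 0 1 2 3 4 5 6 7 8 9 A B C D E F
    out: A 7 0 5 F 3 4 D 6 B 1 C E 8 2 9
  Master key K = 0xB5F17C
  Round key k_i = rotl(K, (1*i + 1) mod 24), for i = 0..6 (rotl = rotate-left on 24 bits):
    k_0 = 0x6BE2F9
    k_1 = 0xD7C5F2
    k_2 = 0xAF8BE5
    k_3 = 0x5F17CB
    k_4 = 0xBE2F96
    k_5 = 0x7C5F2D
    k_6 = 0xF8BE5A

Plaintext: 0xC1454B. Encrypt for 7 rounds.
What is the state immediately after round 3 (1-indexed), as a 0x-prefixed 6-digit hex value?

0xA4F6C5

s_0 = plaintext = 0xC1454B
s_1 = Round(s_0, k_0) = 0x54B1D4
s_2 = Round(s_1, k_1) = 0x1D4A4F
s_3 = Round(s_2, k_2) = 0xA4F6C5
s_4 = Round(s_3, k_3) = 0x6C5DED
s_5 = Round(s_4, k_4) = 0xDED619
s_6 = Round(s_5, k_5) = 0x6196B2
s_7 = Round(s_6, k_6) = 0x6B203F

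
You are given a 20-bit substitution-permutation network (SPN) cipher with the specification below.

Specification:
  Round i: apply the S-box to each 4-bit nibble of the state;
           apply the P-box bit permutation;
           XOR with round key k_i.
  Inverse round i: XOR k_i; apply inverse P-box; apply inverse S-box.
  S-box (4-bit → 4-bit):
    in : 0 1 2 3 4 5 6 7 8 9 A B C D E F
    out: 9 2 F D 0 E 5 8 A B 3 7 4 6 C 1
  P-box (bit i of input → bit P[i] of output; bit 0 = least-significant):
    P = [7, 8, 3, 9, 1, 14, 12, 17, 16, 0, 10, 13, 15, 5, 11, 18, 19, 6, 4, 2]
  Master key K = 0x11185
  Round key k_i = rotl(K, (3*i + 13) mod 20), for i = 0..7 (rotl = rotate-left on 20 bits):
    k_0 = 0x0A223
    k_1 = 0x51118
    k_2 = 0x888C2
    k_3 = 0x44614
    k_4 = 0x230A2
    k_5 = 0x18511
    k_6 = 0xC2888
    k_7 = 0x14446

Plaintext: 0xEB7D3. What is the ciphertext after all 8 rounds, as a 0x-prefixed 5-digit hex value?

s_0 = plaintext = 0xEB7D3
s_1 = Round(s_0, k_0) = 0x0589F
s_2 = Round(s_1, k_1) = 0xB79BF
s_3 = Round(s_2, k_2) = 0x5F811
s_4 = Round(s_3, k_3) = 0x4A741
s_5 = Round(s_4, k_4) = 0x29182
s_6 = Round(s_5, k_5) = 0xF46EC
s_7 = Round(s_6, k_6) = 0x73C80
s_8 = Round(s_7, k_7) = 0x78AC2

0x78AC2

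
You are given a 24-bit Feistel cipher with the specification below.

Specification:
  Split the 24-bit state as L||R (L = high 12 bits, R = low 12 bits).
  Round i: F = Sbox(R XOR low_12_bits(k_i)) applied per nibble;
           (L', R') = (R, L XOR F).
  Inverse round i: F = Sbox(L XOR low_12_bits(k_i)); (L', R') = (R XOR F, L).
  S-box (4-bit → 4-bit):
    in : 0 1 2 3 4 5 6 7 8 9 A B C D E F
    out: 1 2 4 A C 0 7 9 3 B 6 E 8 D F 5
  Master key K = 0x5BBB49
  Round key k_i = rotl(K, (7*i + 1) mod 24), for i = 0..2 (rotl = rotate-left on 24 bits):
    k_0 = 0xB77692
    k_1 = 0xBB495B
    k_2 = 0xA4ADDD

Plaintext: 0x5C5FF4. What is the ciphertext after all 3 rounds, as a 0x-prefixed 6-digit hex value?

0x60F066

s_0 = plaintext = 0x5C5FF4
s_1 = Round(s_0, k_0) = 0xFF4EB2
s_2 = Round(s_1, k_1) = 0xEB260F
s_3 = Round(s_2, k_2) = 0x60F066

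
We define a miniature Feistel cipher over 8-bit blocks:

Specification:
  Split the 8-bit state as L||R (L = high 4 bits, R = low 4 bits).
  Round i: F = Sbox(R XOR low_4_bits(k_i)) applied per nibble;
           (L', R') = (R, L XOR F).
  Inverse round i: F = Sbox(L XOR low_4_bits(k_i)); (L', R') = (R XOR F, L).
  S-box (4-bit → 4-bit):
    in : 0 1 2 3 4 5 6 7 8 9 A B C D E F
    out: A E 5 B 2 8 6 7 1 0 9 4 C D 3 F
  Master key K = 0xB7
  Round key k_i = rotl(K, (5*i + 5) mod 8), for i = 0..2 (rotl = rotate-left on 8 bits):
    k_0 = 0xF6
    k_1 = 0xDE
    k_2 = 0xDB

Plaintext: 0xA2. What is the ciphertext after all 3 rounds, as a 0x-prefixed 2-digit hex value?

0x47

s_0 = plaintext = 0xA2
s_1 = Round(s_0, k_0) = 0x28
s_2 = Round(s_1, k_1) = 0x84
s_3 = Round(s_2, k_2) = 0x47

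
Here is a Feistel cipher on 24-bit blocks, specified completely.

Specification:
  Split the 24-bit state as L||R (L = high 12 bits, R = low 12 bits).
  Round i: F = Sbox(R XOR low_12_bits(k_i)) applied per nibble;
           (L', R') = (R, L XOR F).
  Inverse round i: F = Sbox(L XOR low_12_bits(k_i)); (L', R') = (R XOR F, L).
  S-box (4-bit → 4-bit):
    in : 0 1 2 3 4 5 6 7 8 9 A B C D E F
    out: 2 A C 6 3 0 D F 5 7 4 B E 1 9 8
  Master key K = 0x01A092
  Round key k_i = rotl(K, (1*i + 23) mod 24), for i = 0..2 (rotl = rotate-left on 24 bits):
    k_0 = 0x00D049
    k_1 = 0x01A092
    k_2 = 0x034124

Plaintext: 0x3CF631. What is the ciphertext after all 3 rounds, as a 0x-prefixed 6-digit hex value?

0xF74738

s_0 = plaintext = 0x3CF631
s_1 = Round(s_0, k_0) = 0x631E3A
s_2 = Round(s_1, k_1) = 0xE3AF74
s_3 = Round(s_2, k_2) = 0xF74738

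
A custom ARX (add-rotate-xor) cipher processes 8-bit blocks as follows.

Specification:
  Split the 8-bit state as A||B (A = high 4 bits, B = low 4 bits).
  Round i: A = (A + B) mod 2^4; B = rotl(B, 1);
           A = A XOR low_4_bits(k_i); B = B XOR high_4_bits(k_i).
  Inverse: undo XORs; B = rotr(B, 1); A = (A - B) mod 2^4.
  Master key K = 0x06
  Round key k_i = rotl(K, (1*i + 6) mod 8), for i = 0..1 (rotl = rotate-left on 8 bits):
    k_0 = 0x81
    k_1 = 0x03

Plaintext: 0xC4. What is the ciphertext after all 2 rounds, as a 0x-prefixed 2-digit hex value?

0x20

s_0 = plaintext = 0xC4
s_1 = Round(s_0, k_0) = 0x10
s_2 = Round(s_1, k_1) = 0x20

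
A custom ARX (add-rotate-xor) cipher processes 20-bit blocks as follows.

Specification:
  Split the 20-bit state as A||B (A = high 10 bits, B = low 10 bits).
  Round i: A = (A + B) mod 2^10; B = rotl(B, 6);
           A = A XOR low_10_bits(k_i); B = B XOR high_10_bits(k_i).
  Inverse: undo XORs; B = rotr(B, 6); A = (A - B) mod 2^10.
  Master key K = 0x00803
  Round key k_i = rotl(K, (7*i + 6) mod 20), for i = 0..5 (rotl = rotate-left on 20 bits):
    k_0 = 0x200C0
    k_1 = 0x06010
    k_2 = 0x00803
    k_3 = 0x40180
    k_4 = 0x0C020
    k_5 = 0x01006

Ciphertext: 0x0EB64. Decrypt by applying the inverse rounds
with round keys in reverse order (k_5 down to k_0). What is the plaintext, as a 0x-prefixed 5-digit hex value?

s_0 = ciphertext = 0x0EB64
s_1 = InvRound(s_0, k_5) = 0x8BE0D
s_2 = InvRound(s_1, k_4) = 0x8DFD8
s_3 = InvRound(s_2, k_3) = 0x8B18B
s_4 = InvRound(s_3, k_2) = 0x66496
s_5 = InvRound(s_4, k_1) = 0x29CE2
s_6 = InvRound(s_5, k_0) = 0x91A21

0x91A21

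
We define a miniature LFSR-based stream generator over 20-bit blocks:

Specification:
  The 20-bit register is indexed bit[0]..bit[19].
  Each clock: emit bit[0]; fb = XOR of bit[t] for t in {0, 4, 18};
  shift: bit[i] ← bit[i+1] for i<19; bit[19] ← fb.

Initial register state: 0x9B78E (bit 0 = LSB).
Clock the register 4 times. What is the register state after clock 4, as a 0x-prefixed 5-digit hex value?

reg_0 = 0x9B78E
clock 1: out=0, reg = 0x4DBC7
clock 2: out=1, reg = 0x26DE3
clock 3: out=1, reg = 0x936F1
clock 4: out=1, reg = 0x49B78

0x49B78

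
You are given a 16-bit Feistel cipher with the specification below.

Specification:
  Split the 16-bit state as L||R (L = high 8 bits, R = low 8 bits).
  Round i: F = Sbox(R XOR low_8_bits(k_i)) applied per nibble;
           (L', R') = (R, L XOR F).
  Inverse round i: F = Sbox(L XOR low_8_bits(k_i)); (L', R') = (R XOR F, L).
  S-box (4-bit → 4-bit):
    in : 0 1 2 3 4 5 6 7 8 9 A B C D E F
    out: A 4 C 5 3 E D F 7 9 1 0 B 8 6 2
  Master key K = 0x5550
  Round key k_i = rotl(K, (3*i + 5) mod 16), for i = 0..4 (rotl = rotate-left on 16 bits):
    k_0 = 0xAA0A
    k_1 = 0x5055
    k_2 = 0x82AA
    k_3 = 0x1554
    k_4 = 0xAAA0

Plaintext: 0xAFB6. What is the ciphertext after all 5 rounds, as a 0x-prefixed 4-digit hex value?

0x8D3B

s_0 = plaintext = 0xAFB6
s_1 = Round(s_0, k_0) = 0xB6A4
s_2 = Round(s_1, k_1) = 0xA492
s_3 = Round(s_2, k_2) = 0x92F3
s_4 = Round(s_3, k_3) = 0xF38D
s_5 = Round(s_4, k_4) = 0x8D3B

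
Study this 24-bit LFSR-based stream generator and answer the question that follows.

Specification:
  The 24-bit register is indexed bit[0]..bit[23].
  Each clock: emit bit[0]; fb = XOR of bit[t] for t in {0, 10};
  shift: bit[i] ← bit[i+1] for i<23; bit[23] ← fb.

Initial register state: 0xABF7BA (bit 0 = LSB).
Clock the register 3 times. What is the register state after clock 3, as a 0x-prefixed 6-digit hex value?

reg_0 = 0xABF7BA
clock 1: out=0, reg = 0xD5FBDD
clock 2: out=1, reg = 0xEAFDEE
clock 3: out=0, reg = 0xF57EF7

0xF57EF7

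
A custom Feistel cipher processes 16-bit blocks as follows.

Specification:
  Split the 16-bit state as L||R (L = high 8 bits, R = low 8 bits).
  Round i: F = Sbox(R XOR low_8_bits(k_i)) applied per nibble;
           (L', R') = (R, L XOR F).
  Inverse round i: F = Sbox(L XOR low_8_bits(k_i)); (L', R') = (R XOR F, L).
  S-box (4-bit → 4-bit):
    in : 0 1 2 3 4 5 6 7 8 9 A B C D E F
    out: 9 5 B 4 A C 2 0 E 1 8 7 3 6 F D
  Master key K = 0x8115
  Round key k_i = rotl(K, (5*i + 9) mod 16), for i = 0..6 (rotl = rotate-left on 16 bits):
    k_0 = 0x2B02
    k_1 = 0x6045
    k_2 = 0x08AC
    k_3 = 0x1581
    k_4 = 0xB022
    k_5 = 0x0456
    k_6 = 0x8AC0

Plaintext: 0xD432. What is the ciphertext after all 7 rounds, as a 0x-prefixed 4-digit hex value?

0x118A

s_0 = plaintext = 0xD432
s_1 = Round(s_0, k_0) = 0x329D
s_2 = Round(s_1, k_1) = 0x9D5C
s_3 = Round(s_2, k_2) = 0x5C44
s_4 = Round(s_3, k_3) = 0x4460
s_5 = Round(s_4, k_4) = 0x60EF
s_6 = Round(s_5, k_5) = 0xEF11
s_7 = Round(s_6, k_6) = 0x118A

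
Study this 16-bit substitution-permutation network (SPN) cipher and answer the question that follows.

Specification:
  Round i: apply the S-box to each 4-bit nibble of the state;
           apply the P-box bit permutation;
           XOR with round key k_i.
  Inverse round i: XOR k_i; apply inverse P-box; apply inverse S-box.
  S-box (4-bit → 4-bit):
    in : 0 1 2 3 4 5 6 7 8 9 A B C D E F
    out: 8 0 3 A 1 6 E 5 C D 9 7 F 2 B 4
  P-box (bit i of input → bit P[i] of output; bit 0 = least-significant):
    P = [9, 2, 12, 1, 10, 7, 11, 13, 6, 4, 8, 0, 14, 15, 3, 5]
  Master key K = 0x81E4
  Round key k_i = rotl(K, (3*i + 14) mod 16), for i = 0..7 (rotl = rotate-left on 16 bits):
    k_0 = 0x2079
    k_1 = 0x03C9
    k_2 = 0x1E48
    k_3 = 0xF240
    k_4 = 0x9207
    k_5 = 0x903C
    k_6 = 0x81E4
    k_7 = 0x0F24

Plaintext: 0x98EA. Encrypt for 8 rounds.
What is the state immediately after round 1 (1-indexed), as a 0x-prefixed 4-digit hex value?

s_0 = plaintext = 0x98EA
s_1 = Round(s_0, k_0) = 0x47D2
s_2 = Round(s_1, k_1) = 0x400D
s_3 = Round(s_2, k_2) = 0x7E4D
s_4 = Round(s_3, k_3) = 0xB61D
s_5 = Round(s_4, k_4) = 0x531A
s_6 = Round(s_5, k_5) = 0x1227
s_7 = Round(s_6, k_6) = 0x9734
s_8 = Round(s_7, k_7) = 0x6CCC

0x47D2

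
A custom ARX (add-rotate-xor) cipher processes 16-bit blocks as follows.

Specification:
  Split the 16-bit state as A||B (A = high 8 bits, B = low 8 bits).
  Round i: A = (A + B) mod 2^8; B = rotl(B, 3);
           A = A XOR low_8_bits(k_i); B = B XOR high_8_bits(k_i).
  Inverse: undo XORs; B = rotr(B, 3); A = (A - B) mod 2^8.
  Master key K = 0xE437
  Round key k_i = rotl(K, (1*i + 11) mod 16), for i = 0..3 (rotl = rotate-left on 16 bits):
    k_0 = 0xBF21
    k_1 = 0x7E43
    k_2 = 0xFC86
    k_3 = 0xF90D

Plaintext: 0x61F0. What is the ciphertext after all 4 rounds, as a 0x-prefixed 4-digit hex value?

s_0 = plaintext = 0x61F0
s_1 = Round(s_0, k_0) = 0x7038
s_2 = Round(s_1, k_1) = 0xEBBF
s_3 = Round(s_2, k_2) = 0x2C01
s_4 = Round(s_3, k_3) = 0x20F1

0x20F1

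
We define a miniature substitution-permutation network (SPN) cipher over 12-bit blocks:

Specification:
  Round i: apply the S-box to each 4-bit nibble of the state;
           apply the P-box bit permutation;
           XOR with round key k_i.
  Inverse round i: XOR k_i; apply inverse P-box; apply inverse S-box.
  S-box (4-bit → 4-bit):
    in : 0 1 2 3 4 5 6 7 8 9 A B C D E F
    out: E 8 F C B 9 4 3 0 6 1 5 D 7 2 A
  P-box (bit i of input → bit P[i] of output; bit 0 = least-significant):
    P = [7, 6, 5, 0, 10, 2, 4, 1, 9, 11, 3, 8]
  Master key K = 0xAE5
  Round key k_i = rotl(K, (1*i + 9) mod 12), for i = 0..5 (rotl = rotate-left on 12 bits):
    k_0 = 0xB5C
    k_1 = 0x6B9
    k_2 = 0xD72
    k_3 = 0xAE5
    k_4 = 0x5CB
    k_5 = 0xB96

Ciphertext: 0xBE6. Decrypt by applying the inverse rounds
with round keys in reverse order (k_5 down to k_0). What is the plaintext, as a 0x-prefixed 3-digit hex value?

0x47B

s_0 = ciphertext = 0xBE6
s_1 = InvRound(s_0, k_5) = 0x869
s_2 = InvRound(s_1, k_4) = 0xF5B
s_3 = InvRound(s_2, k_3) = 0x32B
s_4 = InvRound(s_3, k_2) = 0xDBF
s_5 = InvRound(s_4, k_1) = 0x4F8
s_6 = InvRound(s_5, k_0) = 0x47B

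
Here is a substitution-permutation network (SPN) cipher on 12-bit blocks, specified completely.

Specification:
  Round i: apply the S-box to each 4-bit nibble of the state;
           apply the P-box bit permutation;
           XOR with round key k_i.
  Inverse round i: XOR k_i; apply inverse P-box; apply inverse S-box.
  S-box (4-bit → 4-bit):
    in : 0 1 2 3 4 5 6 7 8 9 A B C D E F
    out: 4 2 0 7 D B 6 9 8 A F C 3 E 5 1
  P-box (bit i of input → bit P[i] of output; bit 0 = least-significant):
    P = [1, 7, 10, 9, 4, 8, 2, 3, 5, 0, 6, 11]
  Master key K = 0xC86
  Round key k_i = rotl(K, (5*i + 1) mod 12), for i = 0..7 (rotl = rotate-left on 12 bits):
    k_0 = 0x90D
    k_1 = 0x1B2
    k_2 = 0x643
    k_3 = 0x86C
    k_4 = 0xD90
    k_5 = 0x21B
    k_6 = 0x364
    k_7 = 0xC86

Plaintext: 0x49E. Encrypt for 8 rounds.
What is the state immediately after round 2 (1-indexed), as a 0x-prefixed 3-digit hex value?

s_0 = plaintext = 0x49E
s_1 = Round(s_0, k_0) = 0x467
s_2 = Round(s_1, k_1) = 0xAD4
s_3 = Round(s_2, k_2) = 0x92C
s_4 = Round(s_3, k_3) = 0x0EF
s_5 = Round(s_4, k_4) = 0xDC6
s_6 = Round(s_5, k_5) = 0xFCA
s_7 = Round(s_6, k_6) = 0x4D6
s_8 = Round(s_7, k_7) = 0x16A

0xAD4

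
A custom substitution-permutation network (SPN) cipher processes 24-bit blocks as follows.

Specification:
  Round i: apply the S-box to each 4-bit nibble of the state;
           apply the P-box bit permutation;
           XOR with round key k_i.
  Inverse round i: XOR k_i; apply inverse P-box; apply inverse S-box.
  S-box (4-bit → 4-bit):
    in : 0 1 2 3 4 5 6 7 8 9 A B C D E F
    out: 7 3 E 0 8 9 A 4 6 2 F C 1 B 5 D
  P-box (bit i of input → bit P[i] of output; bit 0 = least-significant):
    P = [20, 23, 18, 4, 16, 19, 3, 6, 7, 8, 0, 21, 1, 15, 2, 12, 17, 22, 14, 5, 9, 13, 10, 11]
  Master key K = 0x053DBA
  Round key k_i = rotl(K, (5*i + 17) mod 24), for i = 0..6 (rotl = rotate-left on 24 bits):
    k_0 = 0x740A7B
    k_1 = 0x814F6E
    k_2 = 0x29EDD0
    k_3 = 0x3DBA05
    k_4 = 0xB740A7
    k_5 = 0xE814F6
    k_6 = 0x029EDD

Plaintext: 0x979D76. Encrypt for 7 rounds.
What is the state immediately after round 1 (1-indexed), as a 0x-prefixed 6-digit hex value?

s_0 = plaintext = 0x979D76
s_1 = Round(s_0, k_0) = 0xD4EBE3
s_2 = Round(s_1, k_1) = 0xA06541
s_3 = Round(s_2, k_2) = 0xDB1310
s_4 = Round(s_3, k_3) = 0xA05027
s_5 = Round(s_4, k_4) = 0xF93F6C
s_6 = Round(s_5, k_5) = 0x901A37
s_7 = Round(s_6, k_6) = 0x647F5E

0xD4EBE3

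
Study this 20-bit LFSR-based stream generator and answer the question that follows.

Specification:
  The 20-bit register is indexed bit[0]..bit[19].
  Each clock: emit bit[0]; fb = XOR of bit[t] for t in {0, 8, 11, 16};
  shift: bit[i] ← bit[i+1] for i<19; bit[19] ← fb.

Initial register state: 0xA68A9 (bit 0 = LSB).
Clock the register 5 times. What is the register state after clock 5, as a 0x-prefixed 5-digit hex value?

0x35345

reg_0 = 0xA68A9
clock 1: out=1, reg = 0x53454
clock 2: out=0, reg = 0xA9A2A
clock 3: out=0, reg = 0xD4D15
clock 4: out=1, reg = 0x6A68A
clock 5: out=0, reg = 0x35345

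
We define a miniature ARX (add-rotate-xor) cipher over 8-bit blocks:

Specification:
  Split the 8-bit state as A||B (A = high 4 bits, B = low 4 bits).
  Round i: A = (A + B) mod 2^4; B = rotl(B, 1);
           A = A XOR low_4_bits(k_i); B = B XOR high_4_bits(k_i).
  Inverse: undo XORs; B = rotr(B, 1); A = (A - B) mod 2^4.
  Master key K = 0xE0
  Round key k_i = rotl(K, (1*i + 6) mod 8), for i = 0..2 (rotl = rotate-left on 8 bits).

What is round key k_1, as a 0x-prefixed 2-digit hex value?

0x70

K = 0xE0
k_0 = rotl(K, (1*0+6) mod 8) = rotl(K, 6) = 0x38
k_1 = rotl(K, (1*1+6) mod 8) = rotl(K, 7) = 0x70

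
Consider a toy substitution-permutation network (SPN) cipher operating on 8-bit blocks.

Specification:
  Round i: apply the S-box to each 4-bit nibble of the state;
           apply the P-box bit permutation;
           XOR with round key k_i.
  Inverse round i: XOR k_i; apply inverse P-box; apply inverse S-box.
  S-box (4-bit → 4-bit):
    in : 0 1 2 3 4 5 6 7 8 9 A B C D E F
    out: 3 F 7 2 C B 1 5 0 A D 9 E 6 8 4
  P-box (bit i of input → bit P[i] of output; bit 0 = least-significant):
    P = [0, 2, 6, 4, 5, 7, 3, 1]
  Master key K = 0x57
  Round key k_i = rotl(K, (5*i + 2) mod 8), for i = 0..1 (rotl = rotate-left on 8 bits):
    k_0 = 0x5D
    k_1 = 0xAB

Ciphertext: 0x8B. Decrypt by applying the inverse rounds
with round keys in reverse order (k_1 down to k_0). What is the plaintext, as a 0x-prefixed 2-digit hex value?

0x65

s_0 = ciphertext = 0x8B
s_1 = InvRound(s_0, k_1) = 0x68
s_2 = InvRound(s_1, k_0) = 0x65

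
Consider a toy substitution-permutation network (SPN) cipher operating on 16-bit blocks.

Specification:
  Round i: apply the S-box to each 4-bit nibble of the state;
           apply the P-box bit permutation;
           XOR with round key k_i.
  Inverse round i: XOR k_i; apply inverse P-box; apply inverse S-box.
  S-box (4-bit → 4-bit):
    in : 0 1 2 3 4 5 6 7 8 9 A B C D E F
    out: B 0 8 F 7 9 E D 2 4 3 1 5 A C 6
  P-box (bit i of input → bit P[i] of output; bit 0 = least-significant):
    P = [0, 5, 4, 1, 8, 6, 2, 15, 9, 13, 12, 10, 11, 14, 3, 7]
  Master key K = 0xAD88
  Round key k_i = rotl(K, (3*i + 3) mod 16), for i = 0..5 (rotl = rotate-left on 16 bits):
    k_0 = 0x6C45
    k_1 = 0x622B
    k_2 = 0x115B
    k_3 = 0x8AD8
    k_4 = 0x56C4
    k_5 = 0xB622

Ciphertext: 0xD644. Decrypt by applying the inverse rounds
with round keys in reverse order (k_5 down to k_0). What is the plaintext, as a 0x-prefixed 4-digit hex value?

0xDB3B

s_0 = ciphertext = 0xD644
s_1 = InvRound(s_0, k_5) = 0x88FD
s_2 = InvRound(s_1, k_4) = 0x4724
s_3 = InvRound(s_2, k_3) = 0x323F
s_4 = InvRound(s_3, k_2) = 0x1A48
s_5 = InvRound(s_4, k_1) = 0xAF80
s_6 = InvRound(s_5, k_0) = 0xDB3B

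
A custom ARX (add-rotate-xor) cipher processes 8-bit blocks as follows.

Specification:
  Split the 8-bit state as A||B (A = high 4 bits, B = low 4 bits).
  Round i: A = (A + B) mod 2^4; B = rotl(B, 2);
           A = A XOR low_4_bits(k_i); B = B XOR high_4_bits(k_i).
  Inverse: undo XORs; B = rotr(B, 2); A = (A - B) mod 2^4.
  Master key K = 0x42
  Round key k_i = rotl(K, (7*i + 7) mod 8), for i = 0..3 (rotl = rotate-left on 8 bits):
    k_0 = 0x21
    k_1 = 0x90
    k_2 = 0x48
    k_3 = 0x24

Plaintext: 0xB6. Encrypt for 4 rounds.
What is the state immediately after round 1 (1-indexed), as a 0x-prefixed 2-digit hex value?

0x0B

s_0 = plaintext = 0xB6
s_1 = Round(s_0, k_0) = 0x0B
s_2 = Round(s_1, k_1) = 0xB7
s_3 = Round(s_2, k_2) = 0xA9
s_4 = Round(s_3, k_3) = 0x74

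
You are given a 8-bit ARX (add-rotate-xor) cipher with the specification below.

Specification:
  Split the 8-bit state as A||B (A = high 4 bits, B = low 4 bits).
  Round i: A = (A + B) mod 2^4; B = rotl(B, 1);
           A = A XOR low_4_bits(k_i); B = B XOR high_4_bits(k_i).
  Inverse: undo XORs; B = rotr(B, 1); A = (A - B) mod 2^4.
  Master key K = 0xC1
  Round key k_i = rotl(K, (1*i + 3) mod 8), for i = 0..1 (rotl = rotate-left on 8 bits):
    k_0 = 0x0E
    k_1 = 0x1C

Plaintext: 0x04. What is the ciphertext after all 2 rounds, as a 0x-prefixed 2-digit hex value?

s_0 = plaintext = 0x04
s_1 = Round(s_0, k_0) = 0xA8
s_2 = Round(s_1, k_1) = 0xE0

0xE0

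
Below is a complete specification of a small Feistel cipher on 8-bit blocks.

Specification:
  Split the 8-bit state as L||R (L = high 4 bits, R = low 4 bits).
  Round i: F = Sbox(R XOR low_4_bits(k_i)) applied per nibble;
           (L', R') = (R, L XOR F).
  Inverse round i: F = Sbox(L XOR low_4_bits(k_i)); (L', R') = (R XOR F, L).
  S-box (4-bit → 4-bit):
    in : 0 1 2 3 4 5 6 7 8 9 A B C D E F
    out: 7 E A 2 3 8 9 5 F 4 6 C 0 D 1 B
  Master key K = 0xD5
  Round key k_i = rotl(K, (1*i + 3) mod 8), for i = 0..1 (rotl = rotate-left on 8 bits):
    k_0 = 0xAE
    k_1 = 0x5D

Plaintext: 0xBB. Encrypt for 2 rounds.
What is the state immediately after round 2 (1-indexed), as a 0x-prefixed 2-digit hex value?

s_0 = plaintext = 0xBB
s_1 = Round(s_0, k_0) = 0xB3
s_2 = Round(s_1, k_1) = 0x3A

0x3A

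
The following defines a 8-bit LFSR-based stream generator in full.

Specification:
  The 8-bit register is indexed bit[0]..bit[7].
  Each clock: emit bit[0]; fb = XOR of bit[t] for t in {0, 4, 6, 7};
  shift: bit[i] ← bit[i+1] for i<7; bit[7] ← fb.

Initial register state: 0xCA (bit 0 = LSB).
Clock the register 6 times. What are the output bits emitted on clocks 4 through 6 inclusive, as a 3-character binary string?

reg_0 = 0xCA
clock 1: out=0, reg = 0x65
clock 2: out=1, reg = 0x32
clock 3: out=0, reg = 0x99
clock 4: out=1, reg = 0xCC
clock 5: out=0, reg = 0x66
clock 6: out=0, reg = 0xB3

100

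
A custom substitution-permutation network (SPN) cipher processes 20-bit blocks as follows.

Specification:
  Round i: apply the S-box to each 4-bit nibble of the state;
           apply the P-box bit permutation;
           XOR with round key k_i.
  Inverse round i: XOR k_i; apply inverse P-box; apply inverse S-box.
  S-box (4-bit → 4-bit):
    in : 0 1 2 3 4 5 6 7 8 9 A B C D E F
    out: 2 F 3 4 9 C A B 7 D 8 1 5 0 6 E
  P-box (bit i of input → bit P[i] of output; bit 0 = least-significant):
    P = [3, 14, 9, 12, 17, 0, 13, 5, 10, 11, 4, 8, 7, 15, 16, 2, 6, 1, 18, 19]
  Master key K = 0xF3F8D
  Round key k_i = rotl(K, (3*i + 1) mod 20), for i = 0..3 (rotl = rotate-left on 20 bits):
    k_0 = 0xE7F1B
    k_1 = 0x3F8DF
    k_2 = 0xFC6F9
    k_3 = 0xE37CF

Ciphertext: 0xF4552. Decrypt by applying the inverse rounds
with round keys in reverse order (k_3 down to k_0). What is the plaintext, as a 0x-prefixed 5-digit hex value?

s_0 = ciphertext = 0xF4552
s_1 = InvRound(s_0, k_3) = 0xD93E1
s_2 = InvRound(s_1, k_2) = 0xDD9B7
s_3 = InvRound(s_2, k_1) = 0x9DA9B
s_4 = InvRound(s_3, k_0) = 0x384CD

0x384CD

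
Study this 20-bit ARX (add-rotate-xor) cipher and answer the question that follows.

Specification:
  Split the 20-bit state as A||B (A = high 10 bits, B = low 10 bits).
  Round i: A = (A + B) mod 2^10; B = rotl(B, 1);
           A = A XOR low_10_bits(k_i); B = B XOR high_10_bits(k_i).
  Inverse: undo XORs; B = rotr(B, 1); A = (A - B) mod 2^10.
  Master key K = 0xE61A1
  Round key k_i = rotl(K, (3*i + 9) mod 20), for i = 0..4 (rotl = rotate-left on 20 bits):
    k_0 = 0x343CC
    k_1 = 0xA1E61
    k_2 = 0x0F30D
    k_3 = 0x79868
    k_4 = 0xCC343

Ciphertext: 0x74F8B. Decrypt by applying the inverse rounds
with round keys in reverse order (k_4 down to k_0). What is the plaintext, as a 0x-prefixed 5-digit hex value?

s_0 = ciphertext = 0x74F8B
s_1 = InvRound(s_0, k_4) = 0x0CE5D
s_2 = InvRound(s_1, k_3) = 0x1FBDD
s_3 = InvRound(s_2, k_2) = 0xE0FF0
s_4 = InvRound(s_3, k_1) = 0xC9EBB
s_5 = InvRound(s_4, k_0) = 0x6DB35

0x6DB35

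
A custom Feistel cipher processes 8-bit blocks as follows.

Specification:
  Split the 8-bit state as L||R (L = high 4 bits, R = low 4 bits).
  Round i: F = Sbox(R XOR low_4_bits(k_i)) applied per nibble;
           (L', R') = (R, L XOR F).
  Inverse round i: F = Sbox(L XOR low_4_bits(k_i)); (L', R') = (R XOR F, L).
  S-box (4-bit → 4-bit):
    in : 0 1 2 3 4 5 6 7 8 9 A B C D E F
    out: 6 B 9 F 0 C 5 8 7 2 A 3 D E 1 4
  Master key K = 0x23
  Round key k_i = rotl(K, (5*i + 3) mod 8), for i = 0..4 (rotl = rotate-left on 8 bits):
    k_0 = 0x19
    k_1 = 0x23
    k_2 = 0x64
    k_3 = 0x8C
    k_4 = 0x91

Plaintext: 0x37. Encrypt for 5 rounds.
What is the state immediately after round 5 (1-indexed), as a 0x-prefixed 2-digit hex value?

s_0 = plaintext = 0x37
s_1 = Round(s_0, k_0) = 0x72
s_2 = Round(s_1, k_1) = 0x2C
s_3 = Round(s_2, k_2) = 0xC5
s_4 = Round(s_3, k_3) = 0x5E
s_5 = Round(s_4, k_4) = 0xE1

0xE1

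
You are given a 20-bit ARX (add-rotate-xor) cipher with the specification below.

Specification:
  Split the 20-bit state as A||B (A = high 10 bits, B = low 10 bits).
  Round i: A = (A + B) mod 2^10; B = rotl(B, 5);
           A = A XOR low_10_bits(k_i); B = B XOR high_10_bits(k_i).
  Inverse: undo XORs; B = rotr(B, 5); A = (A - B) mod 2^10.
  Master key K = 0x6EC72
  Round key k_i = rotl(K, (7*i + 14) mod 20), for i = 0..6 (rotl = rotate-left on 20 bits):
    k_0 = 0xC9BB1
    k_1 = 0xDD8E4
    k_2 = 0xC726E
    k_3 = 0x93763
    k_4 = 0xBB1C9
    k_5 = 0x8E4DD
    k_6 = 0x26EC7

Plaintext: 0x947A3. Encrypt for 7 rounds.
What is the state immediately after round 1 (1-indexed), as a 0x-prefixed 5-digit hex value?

s_0 = plaintext = 0x947A3
s_1 = Round(s_0, k_0) = 0x9175B
s_2 = Round(s_1, k_1) = 0x5100C
s_3 = Round(s_2, k_2) = 0xCFA9C
s_4 = Round(s_3, k_3) = 0xAE5D9
s_5 = Round(s_4, k_4) = 0x56DC2
s_6 = Round(s_5, k_5) = 0xF0277
s_7 = Round(s_6, k_6) = 0x3C268

0x9175B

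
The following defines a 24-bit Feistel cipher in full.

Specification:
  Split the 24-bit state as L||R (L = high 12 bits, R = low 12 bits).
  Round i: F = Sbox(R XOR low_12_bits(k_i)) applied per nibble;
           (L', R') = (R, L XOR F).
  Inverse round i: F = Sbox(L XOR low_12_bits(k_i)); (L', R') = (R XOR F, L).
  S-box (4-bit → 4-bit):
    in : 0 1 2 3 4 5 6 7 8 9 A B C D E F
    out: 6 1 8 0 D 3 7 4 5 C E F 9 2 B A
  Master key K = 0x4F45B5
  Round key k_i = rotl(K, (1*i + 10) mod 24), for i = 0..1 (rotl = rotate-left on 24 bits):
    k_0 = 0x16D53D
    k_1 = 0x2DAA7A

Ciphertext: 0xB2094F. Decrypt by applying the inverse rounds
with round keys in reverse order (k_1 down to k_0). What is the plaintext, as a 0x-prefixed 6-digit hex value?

s_0 = ciphertext = 0xB2094F
s_1 = InvRound(s_0, k_1) = 0x871B20
s_2 = InvRound(s_1, k_0) = 0x9F9871

0x9F9871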